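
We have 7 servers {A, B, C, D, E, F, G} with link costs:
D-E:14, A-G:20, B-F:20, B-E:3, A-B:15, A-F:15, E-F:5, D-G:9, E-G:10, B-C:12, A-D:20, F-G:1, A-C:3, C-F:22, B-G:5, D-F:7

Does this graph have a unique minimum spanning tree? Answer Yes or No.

No

Kruskal: consider edges lightest-first.
F-G (1): add — endpoints in different components.
A-C (3): add — endpoints in different components.
B-E (3): add — endpoints in different components.
B-G (5): add — endpoints in different components.
E-F (5): skip — E and F already connected.
D-F (7): add — endpoints in different components.
D-G (9): skip — D and G already connected.
E-G (10): skip — E and G already connected.
B-C (12): add — endpoints in different components.
Non-tree edge E-F has weight 5, equal to the heaviest edge on its tree cycle — swapping gives another MST of the same weight. Not unique.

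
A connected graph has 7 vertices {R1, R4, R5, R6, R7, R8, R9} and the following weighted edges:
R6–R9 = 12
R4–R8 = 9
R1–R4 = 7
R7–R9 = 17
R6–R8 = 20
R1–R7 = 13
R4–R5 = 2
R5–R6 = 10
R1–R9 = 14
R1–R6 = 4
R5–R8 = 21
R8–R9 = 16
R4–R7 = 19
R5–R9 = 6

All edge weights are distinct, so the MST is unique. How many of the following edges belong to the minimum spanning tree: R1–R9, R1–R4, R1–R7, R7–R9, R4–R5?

Kruskal: consider edges lightest-first.
R4–R5 (2): add — endpoints in different components.
R1–R6 (4): add — endpoints in different components.
R5–R9 (6): add — endpoints in different components.
R1–R4 (7): add — endpoints in different components.
R4–R8 (9): add — endpoints in different components.
R5–R6 (10): skip — R5 and R6 already connected.
R6–R9 (12): skip — R6 and R9 already connected.
R1–R7 (13): add — endpoints in different components.
MST edge set: {R4–R5, R1–R6, R5–R9, R1–R4, R4–R8, R1–R7}.
Of the listed edges, {R1–R4, R1–R7, R4–R5} are in the MST → 3.

3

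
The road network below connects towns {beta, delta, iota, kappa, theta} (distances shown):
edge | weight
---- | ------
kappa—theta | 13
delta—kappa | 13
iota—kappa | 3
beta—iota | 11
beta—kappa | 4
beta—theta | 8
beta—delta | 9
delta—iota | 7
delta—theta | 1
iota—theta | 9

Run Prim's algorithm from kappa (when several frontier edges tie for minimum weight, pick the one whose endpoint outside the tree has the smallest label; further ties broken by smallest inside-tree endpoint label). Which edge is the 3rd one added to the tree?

Grow the tree from kappa using Prim:
Step 1: frontier [iota—kappa 3, beta—kappa 4, delta—kappa 13, kappa—theta 13] → take iota—kappa (3); add iota.
Step 2: frontier [delta—iota 7, iota—theta 9, beta—iota 11, beta—kappa 4, delta—kappa 13, kappa—theta 13] → take beta—kappa (4); add beta.
Step 3: frontier [beta—theta 8, beta—delta 9, delta—iota 7, iota—theta 9, delta—kappa 13, kappa—theta 13] → take delta—iota (7); add delta.
Step 4: frontier [beta—theta 8, delta—theta 1, iota—theta 9, kappa—theta 13] → take delta—theta (1); add theta.
The 3rd edge added is delta—iota.

delta-iota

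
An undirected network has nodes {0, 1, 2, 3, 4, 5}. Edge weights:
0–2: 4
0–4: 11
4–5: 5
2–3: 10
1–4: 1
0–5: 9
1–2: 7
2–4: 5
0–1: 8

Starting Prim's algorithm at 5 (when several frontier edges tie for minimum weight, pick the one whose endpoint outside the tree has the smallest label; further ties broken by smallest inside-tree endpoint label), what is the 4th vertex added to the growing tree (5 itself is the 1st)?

2

Prim's algorithm from 5:
Step 1: frontier [4–5 5, 0–5 9] → take 4–5 (5); add 4.
Step 2: frontier [1–4 1, 2–4 5, 0–4 11, 0–5 9] → take 1–4 (1); add 1.
Step 3: frontier [1–2 7, 0–1 8, 2–4 5, 0–4 11, 0–5 9] → take 2–4 (5); add 2.
Step 4: frontier [0–1 8, 0–2 4, 2–3 10, 0–4 11, 0–5 9] → take 0–2 (4); add 0.
Step 5: frontier [2–3 10] → take 2–3 (10); add 3.
Vertex order: 5, 4, 1, 2, 0, 3. The 4th vertex is 2.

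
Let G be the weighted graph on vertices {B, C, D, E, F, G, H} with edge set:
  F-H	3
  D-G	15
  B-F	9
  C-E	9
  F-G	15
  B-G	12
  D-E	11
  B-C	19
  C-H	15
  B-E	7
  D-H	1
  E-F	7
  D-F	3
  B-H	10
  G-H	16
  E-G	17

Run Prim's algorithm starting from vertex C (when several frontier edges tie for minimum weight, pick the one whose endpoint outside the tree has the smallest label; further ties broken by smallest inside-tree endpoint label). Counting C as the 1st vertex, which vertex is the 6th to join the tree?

Prim's algorithm from C:
Step 1: cheapest edge leaving the tree is C-E (9); add E.
Step 2: cheapest edge leaving the tree is B-E (7); add B.
Step 3: cheapest edge leaving the tree is E-F (7); add F.
Step 4: cheapest edge leaving the tree is D-F (3); add D.
Step 5: cheapest edge leaving the tree is D-H (1); add H.
Step 6: cheapest edge leaving the tree is B-G (12); add G.
Vertex order: C, E, B, F, D, H, G. The 6th vertex is H.

H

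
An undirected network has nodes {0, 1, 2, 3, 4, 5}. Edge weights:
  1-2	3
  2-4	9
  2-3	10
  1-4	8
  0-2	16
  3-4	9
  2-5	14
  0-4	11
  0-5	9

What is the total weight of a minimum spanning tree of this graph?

40

Prim, starting at 3.
Step 1: cheapest edge leaving the tree is 3-4 (9); add 4.
Step 2: cheapest edge leaving the tree is 1-4 (8); add 1.
Step 3: cheapest edge leaving the tree is 1-2 (3); add 2.
Step 4: cheapest edge leaving the tree is 0-4 (11); add 0.
Step 5: cheapest edge leaving the tree is 0-5 (9); add 5.
MST edges: 3-4, 1-4, 1-2, 0-4, 0-5; total weight 9+8+3+11+9 = 40.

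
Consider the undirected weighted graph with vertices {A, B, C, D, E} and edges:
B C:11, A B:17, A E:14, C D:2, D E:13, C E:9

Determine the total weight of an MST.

36

Prim, starting at B.
Step 1: frontier [B C 11, A B 17] → take B C (11); add C.
Step 2: frontier [A B 17, C D 2, C E 9] → take C D (2); add D.
Step 3: frontier [A B 17, C E 9, D E 13] → take C E (9); add E.
Step 4: frontier [A B 17, A E 14] → take A E (14); add A.
MST edges: B C, C D, C E, A E; total weight 11+2+9+14 = 36.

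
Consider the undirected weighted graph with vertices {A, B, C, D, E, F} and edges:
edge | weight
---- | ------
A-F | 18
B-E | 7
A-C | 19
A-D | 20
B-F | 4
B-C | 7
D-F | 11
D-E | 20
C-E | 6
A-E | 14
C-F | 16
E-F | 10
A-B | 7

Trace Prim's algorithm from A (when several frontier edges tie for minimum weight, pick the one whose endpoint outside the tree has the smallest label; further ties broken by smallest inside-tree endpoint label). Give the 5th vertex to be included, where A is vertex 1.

Prim's algorithm from A:
Step 1: cheapest edge leaving the tree is A-B (7); add B.
Step 2: cheapest edge leaving the tree is B-F (4); add F.
Step 3: cheapest edge leaving the tree is B-C (7); add C.
Step 4: cheapest edge leaving the tree is C-E (6); add E.
Step 5: cheapest edge leaving the tree is D-F (11); add D.
Vertex order: A, B, F, C, E, D. The 5th vertex is E.

E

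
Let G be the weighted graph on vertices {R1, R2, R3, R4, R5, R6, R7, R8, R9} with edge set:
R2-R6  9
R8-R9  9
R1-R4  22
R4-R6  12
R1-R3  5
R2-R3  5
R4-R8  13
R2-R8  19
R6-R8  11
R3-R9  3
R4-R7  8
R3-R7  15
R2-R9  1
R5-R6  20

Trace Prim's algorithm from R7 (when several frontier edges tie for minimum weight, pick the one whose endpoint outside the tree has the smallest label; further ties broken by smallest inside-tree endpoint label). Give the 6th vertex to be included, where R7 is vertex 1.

Prim, starting at R7.
Step 1: frontier [R4-R7 8, R3-R7 15] → take R4-R7 (8); add R4.
Step 2: frontier [R4-R6 12, R4-R8 13, R1-R4 22, R3-R7 15] → take R4-R6 (12); add R6.
Step 3: frontier [R4-R8 13, R1-R4 22, R2-R6 9, R6-R8 11, R5-R6 20, R3-R7 15] → take R2-R6 (9); add R2.
Step 4: frontier [R2-R9 1, R2-R3 5, R2-R8 19, R4-R8 13, R1-R4 22, R6-R8 11, R5-R6 20, R3-R7 15] → take R2-R9 (1); add R9.
Step 5: frontier [R2-R3 5, R2-R8 19, R4-R8 13, R1-R4 22, R6-R8 11, R5-R6 20, R3-R7 15, R3-R9 3, R8-R9 9] → take R3-R9 (3); add R3.
Step 6: frontier [R2-R8 19, R1-R3 5, R4-R8 13, R1-R4 22, R6-R8 11, R5-R6 20, R8-R9 9] → take R1-R3 (5); add R1.
Step 7: frontier [R2-R8 19, R4-R8 13, R6-R8 11, R5-R6 20, R8-R9 9] → take R8-R9 (9); add R8.
Step 8: frontier [R5-R6 20] → take R5-R6 (20); add R5.
Vertex order: R7, R4, R6, R2, R9, R3, R1, R8, R5. The 6th vertex is R3.

R3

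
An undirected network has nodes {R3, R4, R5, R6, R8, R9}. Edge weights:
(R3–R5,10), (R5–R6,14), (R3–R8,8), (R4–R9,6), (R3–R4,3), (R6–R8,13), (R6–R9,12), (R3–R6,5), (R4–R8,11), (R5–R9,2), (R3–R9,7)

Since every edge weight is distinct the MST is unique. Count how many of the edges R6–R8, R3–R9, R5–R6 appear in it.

Sort edges by weight, then run Kruskal:
R5–R9 (2): add. Components now {R5,R9} {R8} {R3} {R4} {R6}
R3–R4 (3): add. Components now {R5,R9} {R8} {R3,R4} {R6}
R3–R6 (5): add. Components now {R5,R9} {R8} {R3,R4,R6}
R4–R9 (6): add. Components now {R3,R4,R5,R6,R9} {R8}
R3–R9 (7): skip — R3 and R9 already connected.
R3–R8 (8): add. Components now {R3,R4,R5,R6,R8,R9}
MST edge set: {R5–R9, R3–R4, R3–R6, R4–R9, R3–R8}.
Of the listed edges, {} are in the MST → 0.

0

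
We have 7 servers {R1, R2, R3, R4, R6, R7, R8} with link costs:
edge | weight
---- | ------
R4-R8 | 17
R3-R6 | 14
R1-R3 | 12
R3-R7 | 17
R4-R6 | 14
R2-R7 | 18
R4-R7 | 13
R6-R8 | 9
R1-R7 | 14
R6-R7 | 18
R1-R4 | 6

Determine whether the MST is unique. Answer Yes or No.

Sort edges by weight, then run Kruskal:
R1-R4 (6): add — endpoints in different components.
R6-R8 (9): add — endpoints in different components.
R1-R3 (12): add — endpoints in different components.
R4-R7 (13): add — endpoints in different components.
R1-R7 (14): skip — R1 and R7 already connected.
R3-R6 (14): add — endpoints in different components.
R4-R6 (14): skip — R4 and R6 already connected.
R3-R7 (17): skip — R3 and R7 already connected.
R4-R8 (17): skip — R4 and R8 already connected.
R2-R7 (18): add — endpoints in different components.
Non-tree edge R4-R6 has weight 14, equal to the heaviest edge on its tree cycle — swapping gives another MST of the same weight. Not unique.

No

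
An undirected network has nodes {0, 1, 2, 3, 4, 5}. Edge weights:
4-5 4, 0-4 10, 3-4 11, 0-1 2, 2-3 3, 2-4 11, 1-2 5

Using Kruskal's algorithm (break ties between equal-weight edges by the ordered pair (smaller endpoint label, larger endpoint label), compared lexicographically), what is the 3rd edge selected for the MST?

4-5

Kruskal: consider edges lightest-first.
0-1 (2): add — endpoints in different components.
2-3 (3): add — endpoints in different components.
4-5 (4): add — endpoints in different components.
1-2 (5): add — endpoints in different components.
0-4 (10): add — endpoints in different components.
The 3rd edge added is 4-5.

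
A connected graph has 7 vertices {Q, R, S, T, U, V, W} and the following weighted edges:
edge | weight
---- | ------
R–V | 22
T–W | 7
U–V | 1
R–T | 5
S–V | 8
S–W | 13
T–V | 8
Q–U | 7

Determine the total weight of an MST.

36

Sort edges by weight, then run Kruskal:
U–V (1): add. Components now {R} {T} {U,V} {W} {S} {Q}
R–T (5): add. Components now {R,T} {U,V} {W} {S} {Q}
Q–U (7): add. Components now {R,T} {Q,U,V} {W} {S}
T–W (7): add. Components now {R,T,W} {Q,U,V} {S}
S–V (8): add. Components now {R,T,W} {Q,S,U,V}
T–V (8): add. Components now {Q,R,S,T,U,V,W}
MST edges: U–V, R–T, Q–U, T–W, S–V, T–V; total weight 1+5+7+7+8+8 = 36.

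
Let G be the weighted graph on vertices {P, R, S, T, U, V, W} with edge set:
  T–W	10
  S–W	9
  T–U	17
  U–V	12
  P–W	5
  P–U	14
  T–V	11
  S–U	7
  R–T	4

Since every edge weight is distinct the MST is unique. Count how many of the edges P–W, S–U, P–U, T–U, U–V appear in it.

Kruskal's algorithm — process edges by increasing weight (ties by edge label):
R–T (4): add — endpoints in different components.
P–W (5): add — endpoints in different components.
S–U (7): add — endpoints in different components.
S–W (9): add — endpoints in different components.
T–W (10): add — endpoints in different components.
T–V (11): add — endpoints in different components.
MST edge set: {R–T, P–W, S–U, S–W, T–W, T–V}.
Of the listed edges, {P–W, S–U} are in the MST → 2.

2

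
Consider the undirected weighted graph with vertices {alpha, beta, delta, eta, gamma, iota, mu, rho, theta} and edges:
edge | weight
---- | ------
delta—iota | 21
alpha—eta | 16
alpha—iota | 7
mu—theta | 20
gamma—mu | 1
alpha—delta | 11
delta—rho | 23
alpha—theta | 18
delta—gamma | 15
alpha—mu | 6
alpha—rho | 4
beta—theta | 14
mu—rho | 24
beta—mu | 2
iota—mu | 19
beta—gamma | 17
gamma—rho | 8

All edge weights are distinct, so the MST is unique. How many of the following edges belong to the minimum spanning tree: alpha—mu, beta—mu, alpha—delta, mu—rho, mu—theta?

3

Kruskal: consider edges lightest-first.
gamma—mu (1): add — endpoints in different components.
beta—mu (2): add — endpoints in different components.
alpha—rho (4): add — endpoints in different components.
alpha—mu (6): add — endpoints in different components.
alpha—iota (7): add — endpoints in different components.
gamma—rho (8): skip — gamma and rho already connected.
alpha—delta (11): add — endpoints in different components.
beta—theta (14): add — endpoints in different components.
delta—gamma (15): skip — gamma and delta already connected.
alpha—eta (16): add — endpoints in different components.
MST edge set: {gamma—mu, beta—mu, alpha—rho, alpha—mu, alpha—iota, alpha—delta, beta—theta, alpha—eta}.
Of the listed edges, {alpha—mu, beta—mu, alpha—delta} are in the MST → 3.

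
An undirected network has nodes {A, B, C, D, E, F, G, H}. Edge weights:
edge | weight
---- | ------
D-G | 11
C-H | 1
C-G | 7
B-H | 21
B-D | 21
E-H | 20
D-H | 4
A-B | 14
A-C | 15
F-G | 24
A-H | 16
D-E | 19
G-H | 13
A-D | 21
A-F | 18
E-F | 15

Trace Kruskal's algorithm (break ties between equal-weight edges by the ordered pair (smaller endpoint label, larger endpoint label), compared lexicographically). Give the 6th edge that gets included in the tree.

E-F

Sort edges by weight, then run Kruskal:
C-H (1): add — endpoints in different components.
D-H (4): add — endpoints in different components.
C-G (7): add — endpoints in different components.
D-G (11): skip — D and G already connected.
G-H (13): skip — G and H already connected.
A-B (14): add — endpoints in different components.
A-C (15): add — endpoints in different components.
E-F (15): add — endpoints in different components.
A-H (16): skip — A and H already connected.
A-F (18): add — endpoints in different components.
The 6th edge added is E-F.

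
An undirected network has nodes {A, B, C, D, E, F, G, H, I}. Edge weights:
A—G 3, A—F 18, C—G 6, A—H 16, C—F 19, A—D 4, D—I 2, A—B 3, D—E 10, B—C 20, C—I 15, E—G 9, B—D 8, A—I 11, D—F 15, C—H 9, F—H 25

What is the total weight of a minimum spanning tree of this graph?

51

Prim, starting at B.
Step 1: cheapest edge leaving the tree is A—B (3); add A.
Step 2: cheapest edge leaving the tree is A—G (3); add G.
Step 3: cheapest edge leaving the tree is A—D (4); add D.
Step 4: cheapest edge leaving the tree is D—I (2); add I.
Step 5: cheapest edge leaving the tree is C—G (6); add C.
Step 6: cheapest edge leaving the tree is E—G (9); add E.
Step 7: cheapest edge leaving the tree is C—H (9); add H.
Step 8: cheapest edge leaving the tree is D—F (15); add F.
MST edges: A—B, A—G, A—D, D—I, C—G, E—G, C—H, D—F; total weight 3+3+4+2+6+9+9+15 = 51.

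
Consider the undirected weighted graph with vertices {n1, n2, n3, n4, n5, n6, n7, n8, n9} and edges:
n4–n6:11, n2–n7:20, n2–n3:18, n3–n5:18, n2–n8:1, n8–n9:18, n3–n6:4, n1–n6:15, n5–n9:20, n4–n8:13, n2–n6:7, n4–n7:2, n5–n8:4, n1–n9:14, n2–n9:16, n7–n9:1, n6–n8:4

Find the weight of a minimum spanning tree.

41

Grow the tree from n4 using Prim:
Step 1: cheapest edge leaving the tree is n4–n7 (2); add n7.
Step 2: cheapest edge leaving the tree is n7–n9 (1); add n9.
Step 3: cheapest edge leaving the tree is n4–n6 (11); add n6.
Step 4: cheapest edge leaving the tree is n3–n6 (4); add n3.
Step 5: cheapest edge leaving the tree is n6–n8 (4); add n8.
Step 6: cheapest edge leaving the tree is n2–n8 (1); add n2.
Step 7: cheapest edge leaving the tree is n5–n8 (4); add n5.
Step 8: cheapest edge leaving the tree is n1–n9 (14); add n1.
MST edges: n4–n7, n7–n9, n4–n6, n3–n6, n6–n8, n2–n8, n5–n8, n1–n9; total weight 2+1+11+4+4+1+4+14 = 41.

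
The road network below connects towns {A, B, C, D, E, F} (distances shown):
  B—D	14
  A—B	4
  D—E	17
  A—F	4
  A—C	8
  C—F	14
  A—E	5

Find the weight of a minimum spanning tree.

35

Prim, starting at F.
Step 1: cheapest edge leaving the tree is A—F (4); add A.
Step 2: cheapest edge leaving the tree is A—B (4); add B.
Step 3: cheapest edge leaving the tree is A—E (5); add E.
Step 4: cheapest edge leaving the tree is A—C (8); add C.
Step 5: cheapest edge leaving the tree is B—D (14); add D.
MST edges: A—F, A—B, A—E, A—C, B—D; total weight 4+4+5+8+14 = 35.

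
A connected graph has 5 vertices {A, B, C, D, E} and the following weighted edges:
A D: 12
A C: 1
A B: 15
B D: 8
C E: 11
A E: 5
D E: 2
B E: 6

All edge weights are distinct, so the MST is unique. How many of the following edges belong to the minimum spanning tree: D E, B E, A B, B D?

2

Sort edges by weight, then run Kruskal:
A C (1): add — endpoints in different components.
D E (2): add — endpoints in different components.
A E (5): add — endpoints in different components.
B E (6): add — endpoints in different components.
MST edge set: {A C, D E, A E, B E}.
Of the listed edges, {D E, B E} are in the MST → 2.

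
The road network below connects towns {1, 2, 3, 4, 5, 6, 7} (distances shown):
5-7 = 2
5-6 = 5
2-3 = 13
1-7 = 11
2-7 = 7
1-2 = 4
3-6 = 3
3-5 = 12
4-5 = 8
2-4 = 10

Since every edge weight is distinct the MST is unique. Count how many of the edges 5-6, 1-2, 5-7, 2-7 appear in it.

Sort edges by weight, then run Kruskal:
5-7 (2): add — endpoints in different components.
3-6 (3): add — endpoints in different components.
1-2 (4): add — endpoints in different components.
5-6 (5): add — endpoints in different components.
2-7 (7): add — endpoints in different components.
4-5 (8): add — endpoints in different components.
MST edge set: {5-7, 3-6, 1-2, 5-6, 2-7, 4-5}.
Of the listed edges, {5-6, 1-2, 5-7, 2-7} are in the MST → 4.

4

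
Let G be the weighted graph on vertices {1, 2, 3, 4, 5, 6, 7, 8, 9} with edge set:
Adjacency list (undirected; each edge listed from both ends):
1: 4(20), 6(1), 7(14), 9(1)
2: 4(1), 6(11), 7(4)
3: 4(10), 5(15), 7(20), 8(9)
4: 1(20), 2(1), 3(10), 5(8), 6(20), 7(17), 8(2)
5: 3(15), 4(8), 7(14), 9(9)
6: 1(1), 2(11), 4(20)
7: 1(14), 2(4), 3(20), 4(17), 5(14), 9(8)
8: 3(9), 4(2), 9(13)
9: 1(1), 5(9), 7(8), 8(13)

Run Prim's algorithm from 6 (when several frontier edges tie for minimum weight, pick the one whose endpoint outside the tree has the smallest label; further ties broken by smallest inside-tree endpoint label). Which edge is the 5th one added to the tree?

Prim's algorithm from 6:
Step 1: cheapest edge leaving the tree is 1–6 (1); add 1.
Step 2: cheapest edge leaving the tree is 1–9 (1); add 9.
Step 3: cheapest edge leaving the tree is 7–9 (8); add 7.
Step 4: cheapest edge leaving the tree is 2–7 (4); add 2.
Step 5: cheapest edge leaving the tree is 2–4 (1); add 4.
Step 6: cheapest edge leaving the tree is 4–8 (2); add 8.
Step 7: cheapest edge leaving the tree is 4–5 (8); add 5.
Step 8: cheapest edge leaving the tree is 3–8 (9); add 3.
The 5th edge added is 2–4.

2-4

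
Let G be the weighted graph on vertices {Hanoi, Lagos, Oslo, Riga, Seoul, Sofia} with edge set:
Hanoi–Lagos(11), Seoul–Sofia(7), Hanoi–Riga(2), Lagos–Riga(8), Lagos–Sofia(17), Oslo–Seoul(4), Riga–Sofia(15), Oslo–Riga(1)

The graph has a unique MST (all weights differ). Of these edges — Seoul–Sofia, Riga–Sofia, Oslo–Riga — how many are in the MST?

2

Kruskal's algorithm — process edges by increasing weight (ties by edge label):
Oslo–Riga (1): add — endpoints in different components.
Hanoi–Riga (2): add — endpoints in different components.
Oslo–Seoul (4): add — endpoints in different components.
Seoul–Sofia (7): add — endpoints in different components.
Lagos–Riga (8): add — endpoints in different components.
MST edge set: {Oslo–Riga, Hanoi–Riga, Oslo–Seoul, Seoul–Sofia, Lagos–Riga}.
Of the listed edges, {Seoul–Sofia, Oslo–Riga} are in the MST → 2.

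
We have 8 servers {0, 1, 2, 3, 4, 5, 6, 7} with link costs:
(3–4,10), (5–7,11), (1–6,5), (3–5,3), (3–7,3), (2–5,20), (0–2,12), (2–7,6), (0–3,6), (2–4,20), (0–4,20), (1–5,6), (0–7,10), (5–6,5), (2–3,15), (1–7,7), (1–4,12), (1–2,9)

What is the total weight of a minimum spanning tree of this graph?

Kruskal: consider edges lightest-first.
3–5 (3): add — endpoints in different components.
3–7 (3): add — endpoints in different components.
1–6 (5): add — endpoints in different components.
5–6 (5): add — endpoints in different components.
0–3 (6): add — endpoints in different components.
1–5 (6): skip — 1 and 5 already connected.
2–7 (6): add — endpoints in different components.
1–7 (7): skip — 1 and 7 already connected.
1–2 (9): skip — 1 and 2 already connected.
0–7 (10): skip — 0 and 7 already connected.
3–4 (10): add — endpoints in different components.
MST edges: 3–5, 3–7, 1–6, 5–6, 0–3, 2–7, 3–4; total weight 3+3+5+5+6+6+10 = 38.

38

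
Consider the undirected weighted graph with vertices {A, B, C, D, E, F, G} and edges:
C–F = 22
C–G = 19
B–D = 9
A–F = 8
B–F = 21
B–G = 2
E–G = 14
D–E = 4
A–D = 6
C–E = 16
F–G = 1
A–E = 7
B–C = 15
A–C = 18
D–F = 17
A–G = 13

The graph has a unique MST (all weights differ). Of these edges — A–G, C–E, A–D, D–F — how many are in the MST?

1

Kruskal: consider edges lightest-first.
F–G (1): add — endpoints in different components.
B–G (2): add — endpoints in different components.
D–E (4): add — endpoints in different components.
A–D (6): add — endpoints in different components.
A–E (7): skip — A and E already connected.
A–F (8): add — endpoints in different components.
B–D (9): skip — B and D already connected.
A–G (13): skip — A and G already connected.
E–G (14): skip — E and G already connected.
B–C (15): add — endpoints in different components.
MST edge set: {F–G, B–G, D–E, A–D, A–F, B–C}.
Of the listed edges, {A–D} are in the MST → 1.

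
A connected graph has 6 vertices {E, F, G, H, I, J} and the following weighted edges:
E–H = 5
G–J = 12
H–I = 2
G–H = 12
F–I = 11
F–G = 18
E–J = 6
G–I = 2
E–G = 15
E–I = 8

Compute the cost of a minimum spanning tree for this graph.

Prim, starting at I.
Step 1: cheapest edge leaving the tree is G–I (2); add G.
Step 2: cheapest edge leaving the tree is H–I (2); add H.
Step 3: cheapest edge leaving the tree is E–H (5); add E.
Step 4: cheapest edge leaving the tree is E–J (6); add J.
Step 5: cheapest edge leaving the tree is F–I (11); add F.
MST edges: G–I, H–I, E–H, E–J, F–I; total weight 2+2+5+6+11 = 26.

26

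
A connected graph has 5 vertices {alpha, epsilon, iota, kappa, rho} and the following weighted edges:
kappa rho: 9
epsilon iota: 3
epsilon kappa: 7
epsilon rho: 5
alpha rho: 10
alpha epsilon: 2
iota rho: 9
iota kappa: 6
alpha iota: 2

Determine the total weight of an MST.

Grow the tree from kappa using Prim:
Step 1: cheapest edge leaving the tree is iota kappa (6); add iota.
Step 2: cheapest edge leaving the tree is alpha iota (2); add alpha.
Step 3: cheapest edge leaving the tree is alpha epsilon (2); add epsilon.
Step 4: cheapest edge leaving the tree is epsilon rho (5); add rho.
MST edges: iota kappa, alpha iota, alpha epsilon, epsilon rho; total weight 6+2+2+5 = 15.

15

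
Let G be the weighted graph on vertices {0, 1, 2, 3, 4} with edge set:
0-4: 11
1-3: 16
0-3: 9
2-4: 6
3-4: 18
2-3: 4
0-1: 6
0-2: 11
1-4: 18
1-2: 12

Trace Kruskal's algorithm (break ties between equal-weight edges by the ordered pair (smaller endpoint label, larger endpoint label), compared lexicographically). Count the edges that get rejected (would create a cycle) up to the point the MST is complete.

Sort edges by weight, then run Kruskal:
2-3 (4): add — endpoints in different components.
0-1 (6): add — endpoints in different components.
2-4 (6): add — endpoints in different components.
0-3 (9): add — endpoints in different components.
Edges rejected before the tree was complete: 0.

0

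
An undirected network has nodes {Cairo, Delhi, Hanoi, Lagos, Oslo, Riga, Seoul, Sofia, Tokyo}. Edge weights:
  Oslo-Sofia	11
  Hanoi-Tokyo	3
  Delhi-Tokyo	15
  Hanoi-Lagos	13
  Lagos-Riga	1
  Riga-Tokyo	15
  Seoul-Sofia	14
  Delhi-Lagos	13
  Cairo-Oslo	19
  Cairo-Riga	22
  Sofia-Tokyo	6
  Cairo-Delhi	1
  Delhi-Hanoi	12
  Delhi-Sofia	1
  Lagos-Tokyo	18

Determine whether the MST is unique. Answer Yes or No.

Kruskal's algorithm — process edges by increasing weight (ties by edge label):
Cairo-Delhi (1): add — endpoints in different components.
Delhi-Sofia (1): add — endpoints in different components.
Lagos-Riga (1): add — endpoints in different components.
Hanoi-Tokyo (3): add — endpoints in different components.
Sofia-Tokyo (6): add — endpoints in different components.
Oslo-Sofia (11): add — endpoints in different components.
Delhi-Hanoi (12): skip — Delhi and Hanoi already connected.
Delhi-Lagos (13): add — endpoints in different components.
Hanoi-Lagos (13): skip — Lagos and Hanoi already connected.
Seoul-Sofia (14): add — endpoints in different components.
Non-tree edge Hanoi-Lagos has weight 13, equal to the heaviest edge on its tree cycle — swapping gives another MST of the same weight. Not unique.

No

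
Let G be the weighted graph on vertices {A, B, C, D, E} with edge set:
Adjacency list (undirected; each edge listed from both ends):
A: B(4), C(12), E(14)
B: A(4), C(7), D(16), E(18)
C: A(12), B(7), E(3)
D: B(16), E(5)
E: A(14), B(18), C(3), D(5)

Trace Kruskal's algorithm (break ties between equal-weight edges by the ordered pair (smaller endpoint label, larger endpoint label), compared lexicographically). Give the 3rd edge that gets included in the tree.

D-E

Kruskal: consider edges lightest-first.
C-E (3): add. Components now {A} {B} {C,E} {D}
A-B (4): add. Components now {A,B} {C,E} {D}
D-E (5): add. Components now {A,B} {C,D,E}
B-C (7): add. Components now {A,B,C,D,E}
The 3rd edge added is D-E.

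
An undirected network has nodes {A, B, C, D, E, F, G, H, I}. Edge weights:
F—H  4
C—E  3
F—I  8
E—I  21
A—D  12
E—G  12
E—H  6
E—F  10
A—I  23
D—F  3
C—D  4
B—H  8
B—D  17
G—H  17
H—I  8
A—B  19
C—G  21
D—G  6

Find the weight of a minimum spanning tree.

48

Grow the tree from B using Prim:
Step 1: cheapest edge leaving the tree is B—H (8); add H.
Step 2: cheapest edge leaving the tree is F—H (4); add F.
Step 3: cheapest edge leaving the tree is D—F (3); add D.
Step 4: cheapest edge leaving the tree is C—D (4); add C.
Step 5: cheapest edge leaving the tree is C—E (3); add E.
Step 6: cheapest edge leaving the tree is D—G (6); add G.
Step 7: cheapest edge leaving the tree is F—I (8); add I.
Step 8: cheapest edge leaving the tree is A—D (12); add A.
MST edges: B—H, F—H, D—F, C—D, C—E, D—G, F—I, A—D; total weight 8+4+3+4+3+6+8+12 = 48.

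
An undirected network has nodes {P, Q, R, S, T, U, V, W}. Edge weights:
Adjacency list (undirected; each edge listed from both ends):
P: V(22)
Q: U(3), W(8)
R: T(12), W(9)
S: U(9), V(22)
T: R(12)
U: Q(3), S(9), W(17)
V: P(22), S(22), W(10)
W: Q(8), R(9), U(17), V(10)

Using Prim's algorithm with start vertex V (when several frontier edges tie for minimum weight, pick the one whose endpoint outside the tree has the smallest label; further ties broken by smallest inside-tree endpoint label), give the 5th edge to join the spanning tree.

Grow the tree from V using Prim:
Step 1: cheapest edge leaving the tree is V–W (10); add W.
Step 2: cheapest edge leaving the tree is Q–W (8); add Q.
Step 3: cheapest edge leaving the tree is Q–U (3); add U.
Step 4: cheapest edge leaving the tree is R–W (9); add R.
Step 5: cheapest edge leaving the tree is S–U (9); add S.
Step 6: cheapest edge leaving the tree is R–T (12); add T.
Step 7: cheapest edge leaving the tree is P–V (22); add P.
The 5th edge added is S–U.

S-U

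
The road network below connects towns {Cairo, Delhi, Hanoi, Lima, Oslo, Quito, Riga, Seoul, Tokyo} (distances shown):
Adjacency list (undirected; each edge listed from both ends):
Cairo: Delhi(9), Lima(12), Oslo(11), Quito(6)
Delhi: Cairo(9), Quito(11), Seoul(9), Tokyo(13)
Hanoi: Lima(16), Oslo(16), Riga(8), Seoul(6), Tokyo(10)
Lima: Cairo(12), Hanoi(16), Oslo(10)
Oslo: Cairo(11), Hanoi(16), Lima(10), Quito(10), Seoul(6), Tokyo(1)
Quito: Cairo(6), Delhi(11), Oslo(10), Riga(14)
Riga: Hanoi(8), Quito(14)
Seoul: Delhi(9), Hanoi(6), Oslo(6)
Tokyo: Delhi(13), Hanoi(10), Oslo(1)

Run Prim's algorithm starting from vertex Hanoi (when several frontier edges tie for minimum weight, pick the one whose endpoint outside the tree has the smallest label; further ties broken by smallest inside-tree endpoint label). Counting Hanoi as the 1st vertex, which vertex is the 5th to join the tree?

Riga

Prim's algorithm from Hanoi:
Step 1: cheapest edge leaving the tree is Hanoi—Seoul (6); add Seoul.
Step 2: cheapest edge leaving the tree is Oslo—Seoul (6); add Oslo.
Step 3: cheapest edge leaving the tree is Oslo—Tokyo (1); add Tokyo.
Step 4: cheapest edge leaving the tree is Hanoi—Riga (8); add Riga.
Step 5: cheapest edge leaving the tree is Delhi—Seoul (9); add Delhi.
Step 6: cheapest edge leaving the tree is Cairo—Delhi (9); add Cairo.
Step 7: cheapest edge leaving the tree is Cairo—Quito (6); add Quito.
Step 8: cheapest edge leaving the tree is Lima—Oslo (10); add Lima.
Vertex order: Hanoi, Seoul, Oslo, Tokyo, Riga, Delhi, Cairo, Quito, Lima. The 5th vertex is Riga.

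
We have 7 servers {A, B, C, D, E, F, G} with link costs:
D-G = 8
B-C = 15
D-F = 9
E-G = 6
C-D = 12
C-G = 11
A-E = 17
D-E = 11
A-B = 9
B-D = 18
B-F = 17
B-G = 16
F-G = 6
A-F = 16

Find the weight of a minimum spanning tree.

Kruskal: consider edges lightest-first.
E-G (6): add — endpoints in different components.
F-G (6): add — endpoints in different components.
D-G (8): add — endpoints in different components.
A-B (9): add — endpoints in different components.
D-F (9): skip — D and F already connected.
C-G (11): add — endpoints in different components.
D-E (11): skip — D and E already connected.
C-D (12): skip — C and D already connected.
B-C (15): add — endpoints in different components.
MST edges: E-G, F-G, D-G, A-B, C-G, B-C; total weight 6+6+8+9+11+15 = 55.

55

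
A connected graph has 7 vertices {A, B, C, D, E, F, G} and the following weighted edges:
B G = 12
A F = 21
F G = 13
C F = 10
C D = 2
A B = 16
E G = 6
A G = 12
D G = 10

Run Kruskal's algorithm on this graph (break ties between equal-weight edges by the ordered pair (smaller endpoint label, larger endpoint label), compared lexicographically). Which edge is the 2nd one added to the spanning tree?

Sort edges by weight, then run Kruskal:
C D (2): add. Components now {A} {B} {C,D} {E} {F} {G}
E G (6): add. Components now {A} {B} {C,D} {E,G} {F}
C F (10): add. Components now {A} {B} {C,D,F} {E,G}
D G (10): add. Components now {A} {B} {C,D,E,F,G}
A G (12): add. Components now {A,C,D,E,F,G} {B}
B G (12): add. Components now {A,B,C,D,E,F,G}
The 2nd edge added is E G.

E-G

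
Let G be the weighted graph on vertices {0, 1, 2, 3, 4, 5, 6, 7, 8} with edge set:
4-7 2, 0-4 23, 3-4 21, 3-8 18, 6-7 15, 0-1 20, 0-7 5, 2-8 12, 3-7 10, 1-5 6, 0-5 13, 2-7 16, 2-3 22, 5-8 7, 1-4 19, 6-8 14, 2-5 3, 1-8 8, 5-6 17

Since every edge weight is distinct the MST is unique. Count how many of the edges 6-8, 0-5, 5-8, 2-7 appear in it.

Sort edges by weight, then run Kruskal:
4-7 (2): add — endpoints in different components.
2-5 (3): add — endpoints in different components.
0-7 (5): add — endpoints in different components.
1-5 (6): add — endpoints in different components.
5-8 (7): add — endpoints in different components.
1-8 (8): skip — 1 and 8 already connected.
3-7 (10): add — endpoints in different components.
2-8 (12): skip — 2 and 8 already connected.
0-5 (13): add — endpoints in different components.
6-8 (14): add — endpoints in different components.
MST edge set: {4-7, 2-5, 0-7, 1-5, 5-8, 3-7, 0-5, 6-8}.
Of the listed edges, {6-8, 0-5, 5-8} are in the MST → 3.

3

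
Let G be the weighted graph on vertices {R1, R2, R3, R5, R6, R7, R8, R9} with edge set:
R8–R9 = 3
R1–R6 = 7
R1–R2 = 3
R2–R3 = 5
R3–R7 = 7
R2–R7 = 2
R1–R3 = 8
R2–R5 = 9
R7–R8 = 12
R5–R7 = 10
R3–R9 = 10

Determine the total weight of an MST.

Prim's algorithm from R6:
Step 1: cheapest edge leaving the tree is R1–R6 (7); add R1.
Step 2: cheapest edge leaving the tree is R1–R2 (3); add R2.
Step 3: cheapest edge leaving the tree is R2–R7 (2); add R7.
Step 4: cheapest edge leaving the tree is R2–R3 (5); add R3.
Step 5: cheapest edge leaving the tree is R2–R5 (9); add R5.
Step 6: cheapest edge leaving the tree is R3–R9 (10); add R9.
Step 7: cheapest edge leaving the tree is R8–R9 (3); add R8.
MST edges: R1–R6, R1–R2, R2–R7, R2–R3, R2–R5, R3–R9, R8–R9; total weight 7+3+2+5+9+10+3 = 39.

39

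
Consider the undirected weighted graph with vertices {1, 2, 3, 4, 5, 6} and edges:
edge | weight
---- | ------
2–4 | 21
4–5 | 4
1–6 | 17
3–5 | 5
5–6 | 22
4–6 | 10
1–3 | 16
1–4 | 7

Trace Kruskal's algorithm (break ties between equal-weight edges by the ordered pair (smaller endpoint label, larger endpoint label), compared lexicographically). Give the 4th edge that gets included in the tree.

Kruskal's algorithm — process edges by increasing weight (ties by edge label):
4–5 (4): add — endpoints in different components.
3–5 (5): add — endpoints in different components.
1–4 (7): add — endpoints in different components.
4–6 (10): add — endpoints in different components.
1–3 (16): skip — 1 and 3 already connected.
1–6 (17): skip — 1 and 6 already connected.
2–4 (21): add — endpoints in different components.
The 4th edge added is 4–6.

4-6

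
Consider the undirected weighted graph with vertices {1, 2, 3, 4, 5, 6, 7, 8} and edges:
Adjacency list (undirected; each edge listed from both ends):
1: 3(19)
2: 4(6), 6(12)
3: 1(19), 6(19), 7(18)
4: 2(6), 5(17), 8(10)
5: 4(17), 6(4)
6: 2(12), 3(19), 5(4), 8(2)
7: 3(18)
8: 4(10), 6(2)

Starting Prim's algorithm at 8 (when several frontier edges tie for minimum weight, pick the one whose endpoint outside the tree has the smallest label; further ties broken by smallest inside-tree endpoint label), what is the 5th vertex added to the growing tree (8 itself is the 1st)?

Prim, starting at 8.
Step 1: frontier [6 8 2, 4 8 10] → take 6 8 (2); add 6.
Step 2: frontier [5 6 4, 2 6 12, 3 6 19, 4 8 10] → take 5 6 (4); add 5.
Step 3: frontier [4 5 17, 2 6 12, 3 6 19, 4 8 10] → take 4 8 (10); add 4.
Step 4: frontier [2 4 6, 2 6 12, 3 6 19] → take 2 4 (6); add 2.
Step 5: frontier [3 6 19] → take 3 6 (19); add 3.
Step 6: frontier [3 7 18, 1 3 19] → take 3 7 (18); add 7.
Step 7: frontier [1 3 19] → take 1 3 (19); add 1.
Vertex order: 8, 6, 5, 4, 2, 3, 7, 1. The 5th vertex is 2.

2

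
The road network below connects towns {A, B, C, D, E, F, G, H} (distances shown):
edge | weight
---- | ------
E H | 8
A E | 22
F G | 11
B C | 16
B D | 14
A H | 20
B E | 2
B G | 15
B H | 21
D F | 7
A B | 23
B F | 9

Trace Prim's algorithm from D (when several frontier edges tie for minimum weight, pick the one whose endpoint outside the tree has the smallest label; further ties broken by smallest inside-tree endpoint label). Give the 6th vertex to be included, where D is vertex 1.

Grow the tree from D using Prim:
Step 1: cheapest edge leaving the tree is D F (7); add F.
Step 2: cheapest edge leaving the tree is B F (9); add B.
Step 3: cheapest edge leaving the tree is B E (2); add E.
Step 4: cheapest edge leaving the tree is E H (8); add H.
Step 5: cheapest edge leaving the tree is F G (11); add G.
Step 6: cheapest edge leaving the tree is B C (16); add C.
Step 7: cheapest edge leaving the tree is A H (20); add A.
Vertex order: D, F, B, E, H, G, C, A. The 6th vertex is G.

G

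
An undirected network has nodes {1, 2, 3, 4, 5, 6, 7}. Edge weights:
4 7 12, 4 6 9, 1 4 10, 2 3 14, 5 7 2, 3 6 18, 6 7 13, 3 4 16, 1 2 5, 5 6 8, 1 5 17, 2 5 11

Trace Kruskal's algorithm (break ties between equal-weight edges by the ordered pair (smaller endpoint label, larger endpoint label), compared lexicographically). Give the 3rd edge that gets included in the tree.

5-6

Sort edges by weight, then run Kruskal:
5 7 (2): add — endpoints in different components.
1 2 (5): add — endpoints in different components.
5 6 (8): add — endpoints in different components.
4 6 (9): add — endpoints in different components.
1 4 (10): add — endpoints in different components.
2 5 (11): skip — 2 and 5 already connected.
4 7 (12): skip — 4 and 7 already connected.
6 7 (13): skip — 6 and 7 already connected.
2 3 (14): add — endpoints in different components.
The 3rd edge added is 5 6.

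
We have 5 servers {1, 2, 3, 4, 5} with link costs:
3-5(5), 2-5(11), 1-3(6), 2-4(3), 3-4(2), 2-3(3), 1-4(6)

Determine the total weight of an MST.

Sort edges by weight, then run Kruskal:
3-4 (2): add — endpoints in different components.
2-3 (3): add — endpoints in different components.
2-4 (3): skip — 2 and 4 already connected.
3-5 (5): add — endpoints in different components.
1-3 (6): add — endpoints in different components.
MST edges: 3-4, 2-3, 3-5, 1-3; total weight 2+3+5+6 = 16.

16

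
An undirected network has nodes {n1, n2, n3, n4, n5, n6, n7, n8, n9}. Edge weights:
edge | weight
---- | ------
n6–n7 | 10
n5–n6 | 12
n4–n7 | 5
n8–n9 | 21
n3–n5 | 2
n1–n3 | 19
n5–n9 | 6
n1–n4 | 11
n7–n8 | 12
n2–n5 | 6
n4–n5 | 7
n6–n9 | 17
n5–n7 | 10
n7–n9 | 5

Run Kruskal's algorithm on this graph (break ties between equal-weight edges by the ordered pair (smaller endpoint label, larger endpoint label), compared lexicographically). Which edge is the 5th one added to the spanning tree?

Kruskal: consider edges lightest-first.
n3–n5 (2): add — endpoints in different components.
n4–n7 (5): add — endpoints in different components.
n7–n9 (5): add — endpoints in different components.
n2–n5 (6): add — endpoints in different components.
n5–n9 (6): add — endpoints in different components.
n4–n5 (7): skip — n5 and n4 already connected.
n5–n7 (10): skip — n5 and n7 already connected.
n6–n7 (10): add — endpoints in different components.
n1–n4 (11): add — endpoints in different components.
n5–n6 (12): skip — n5 and n6 already connected.
n7–n8 (12): add — endpoints in different components.
The 5th edge added is n5–n9.

n5-n9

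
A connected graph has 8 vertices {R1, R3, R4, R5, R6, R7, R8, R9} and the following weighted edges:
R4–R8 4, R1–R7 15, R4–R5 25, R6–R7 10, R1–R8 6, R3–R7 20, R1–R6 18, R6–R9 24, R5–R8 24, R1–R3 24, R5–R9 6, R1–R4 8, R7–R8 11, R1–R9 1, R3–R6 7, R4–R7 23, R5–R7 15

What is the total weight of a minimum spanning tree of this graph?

45

Grow the tree from R8 using Prim:
Step 1: cheapest edge leaving the tree is R4–R8 (4); add R4.
Step 2: cheapest edge leaving the tree is R1–R8 (6); add R1.
Step 3: cheapest edge leaving the tree is R1–R9 (1); add R9.
Step 4: cheapest edge leaving the tree is R5–R9 (6); add R5.
Step 5: cheapest edge leaving the tree is R7–R8 (11); add R7.
Step 6: cheapest edge leaving the tree is R6–R7 (10); add R6.
Step 7: cheapest edge leaving the tree is R3–R6 (7); add R3.
MST edges: R4–R8, R1–R8, R1–R9, R5–R9, R7–R8, R6–R7, R3–R6; total weight 4+6+1+6+11+10+7 = 45.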